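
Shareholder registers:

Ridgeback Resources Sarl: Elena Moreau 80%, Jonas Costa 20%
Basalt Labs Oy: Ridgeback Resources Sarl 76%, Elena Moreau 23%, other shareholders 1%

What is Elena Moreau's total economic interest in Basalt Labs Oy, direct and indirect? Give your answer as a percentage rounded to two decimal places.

83.80%

Elena reaches Basalt along 2 paths.
Via Ridgeback: 80% × 76% = 60.8%.
Direct stake: 23% = 23%.
Total: 60.8% + 23% = 83.8%.
Rounded: 83.80%.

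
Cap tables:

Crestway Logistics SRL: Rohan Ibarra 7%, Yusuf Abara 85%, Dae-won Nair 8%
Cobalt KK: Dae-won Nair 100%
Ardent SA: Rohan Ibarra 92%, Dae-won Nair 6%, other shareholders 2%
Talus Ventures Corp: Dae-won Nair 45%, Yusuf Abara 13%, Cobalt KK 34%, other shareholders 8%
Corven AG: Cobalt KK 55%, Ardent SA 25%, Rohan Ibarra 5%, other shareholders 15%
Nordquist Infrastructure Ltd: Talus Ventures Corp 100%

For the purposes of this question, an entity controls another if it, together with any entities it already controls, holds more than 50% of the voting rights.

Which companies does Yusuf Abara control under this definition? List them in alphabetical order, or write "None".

Yusuf holds 85% of Crestway, so Yusuf controls Crestway.
No other company's threshold is met.

Crestway Logistics SRL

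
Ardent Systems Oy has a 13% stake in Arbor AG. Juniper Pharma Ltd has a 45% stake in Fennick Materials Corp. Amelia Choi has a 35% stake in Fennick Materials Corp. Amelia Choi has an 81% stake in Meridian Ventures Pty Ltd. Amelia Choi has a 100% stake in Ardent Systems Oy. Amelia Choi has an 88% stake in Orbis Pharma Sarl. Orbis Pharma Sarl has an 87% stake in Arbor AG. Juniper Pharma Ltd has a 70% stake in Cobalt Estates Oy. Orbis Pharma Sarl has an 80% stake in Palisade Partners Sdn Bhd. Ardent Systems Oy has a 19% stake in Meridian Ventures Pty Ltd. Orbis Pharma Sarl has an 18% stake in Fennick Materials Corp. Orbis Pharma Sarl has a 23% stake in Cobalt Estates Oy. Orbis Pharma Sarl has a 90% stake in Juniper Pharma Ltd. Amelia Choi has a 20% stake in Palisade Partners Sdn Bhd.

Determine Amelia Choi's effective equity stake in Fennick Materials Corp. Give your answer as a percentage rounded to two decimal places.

Amelia reaches Fennick along 3 paths.
Direct stake: 35% = 35%.
Via Orbis → Juniper: 88% × 90% × 45% = 35.64%.
Via Orbis: 88% × 18% = 15.84%.
Total: 35% + 35.64% + 15.84% = 86.48%.

86.48%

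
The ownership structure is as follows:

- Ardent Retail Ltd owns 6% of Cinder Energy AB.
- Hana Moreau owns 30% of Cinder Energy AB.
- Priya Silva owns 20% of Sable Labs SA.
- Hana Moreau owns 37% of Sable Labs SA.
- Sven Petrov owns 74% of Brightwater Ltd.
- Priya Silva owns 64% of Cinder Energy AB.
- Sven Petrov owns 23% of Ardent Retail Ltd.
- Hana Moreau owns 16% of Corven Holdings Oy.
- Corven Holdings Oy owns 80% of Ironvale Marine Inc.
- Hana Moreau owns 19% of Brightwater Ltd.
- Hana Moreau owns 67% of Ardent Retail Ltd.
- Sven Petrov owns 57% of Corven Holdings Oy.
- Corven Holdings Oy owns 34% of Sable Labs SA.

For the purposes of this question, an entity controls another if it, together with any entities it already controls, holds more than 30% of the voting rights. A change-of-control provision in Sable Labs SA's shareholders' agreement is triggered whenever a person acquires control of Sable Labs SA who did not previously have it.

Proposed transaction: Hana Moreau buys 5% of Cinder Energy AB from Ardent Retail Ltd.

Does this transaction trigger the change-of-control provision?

No

The purchase adds only to Hana's holdings (Ardent's stake shrinks), so Hana is the only person who could newly come to control Sable.
Hana holds 37% of Sable, so Hana controls Sable.
So Hana already controls Sable before the transaction.
After the purchase, Hana's direct stake in Cinder rises to 30% + 5% = 35%, and Ardent's stake falls to 1%.
Hana controlled Sable already, so this is not a new person acquiring control; every other person's position is unchanged or reduced.
No new person acquires control, so the clause is not triggered.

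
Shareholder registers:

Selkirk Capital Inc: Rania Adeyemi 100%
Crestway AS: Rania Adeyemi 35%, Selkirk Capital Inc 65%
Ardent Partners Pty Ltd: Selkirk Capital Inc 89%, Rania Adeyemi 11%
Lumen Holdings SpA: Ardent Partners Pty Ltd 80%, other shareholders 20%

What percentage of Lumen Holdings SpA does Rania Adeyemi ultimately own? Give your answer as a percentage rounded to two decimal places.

Rania reaches Lumen along 2 paths.
Via Selkirk → Ardent: 100% × 89% × 80% = 71.2%.
Via Ardent: 11% × 80% = 8.8%.
Total: 71.2% + 8.8% = 80%.
Rounded: 80.00%.

80.00%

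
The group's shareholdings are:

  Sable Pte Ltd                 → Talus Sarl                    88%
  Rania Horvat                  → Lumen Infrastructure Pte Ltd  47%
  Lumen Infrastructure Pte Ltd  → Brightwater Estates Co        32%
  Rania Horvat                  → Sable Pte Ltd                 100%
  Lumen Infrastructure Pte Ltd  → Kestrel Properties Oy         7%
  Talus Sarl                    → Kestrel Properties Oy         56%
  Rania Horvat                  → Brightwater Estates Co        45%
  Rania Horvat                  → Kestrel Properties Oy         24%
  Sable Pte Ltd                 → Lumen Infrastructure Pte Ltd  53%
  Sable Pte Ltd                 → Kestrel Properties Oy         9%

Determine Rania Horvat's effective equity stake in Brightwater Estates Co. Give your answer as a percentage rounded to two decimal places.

Rania reaches Brightwater along 3 paths.
Via Lumen: 47% × 32% = 15.04%.
Via Sable → Lumen: 100% × 53% × 32% = 16.96%.
Direct stake: 45% = 45%.
Total: 15.04% + 16.96% + 45% = 77%.
Rounded: 77.00%.

77.00%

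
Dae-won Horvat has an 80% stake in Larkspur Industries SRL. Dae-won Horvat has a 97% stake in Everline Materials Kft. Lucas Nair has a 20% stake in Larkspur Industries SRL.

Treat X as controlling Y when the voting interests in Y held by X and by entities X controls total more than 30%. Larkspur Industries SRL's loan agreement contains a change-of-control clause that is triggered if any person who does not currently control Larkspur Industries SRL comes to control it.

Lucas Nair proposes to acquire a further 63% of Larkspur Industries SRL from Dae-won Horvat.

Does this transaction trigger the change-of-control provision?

The purchase adds only to Lucas's holdings (Dae-won's stake shrinks), so Lucas is the only person who could newly come to control Larkspur.
Lucas's largest direct stake is 20% in Larkspur, which does not meet the threshold, so Lucas controls no company.
In Larkspur, Lucas's side holds only 20%, not > 30%.
So before the transaction, Lucas does not control Larkspur.
After the purchase, Lucas's direct stake in Larkspur rises to 20% + 63% = 83%, and Dae-won's stake falls to 17%.
Lucas holds 83% of Larkspur, so Lucas controls Larkspur.
Lucas did not control Larkspur before and does after, so the clause is triggered.

Yes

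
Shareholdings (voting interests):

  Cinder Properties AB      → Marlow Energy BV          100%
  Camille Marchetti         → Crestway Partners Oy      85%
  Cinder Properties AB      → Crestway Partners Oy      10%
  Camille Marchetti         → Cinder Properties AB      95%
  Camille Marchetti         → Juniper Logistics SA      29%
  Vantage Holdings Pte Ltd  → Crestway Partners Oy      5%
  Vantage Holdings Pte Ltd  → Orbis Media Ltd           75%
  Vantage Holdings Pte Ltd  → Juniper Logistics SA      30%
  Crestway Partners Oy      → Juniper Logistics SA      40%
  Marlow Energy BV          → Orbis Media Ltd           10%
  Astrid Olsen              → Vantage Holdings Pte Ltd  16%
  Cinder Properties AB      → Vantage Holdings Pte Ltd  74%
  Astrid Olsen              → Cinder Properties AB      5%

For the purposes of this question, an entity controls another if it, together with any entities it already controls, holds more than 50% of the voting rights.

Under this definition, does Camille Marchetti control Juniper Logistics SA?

Camille holds 95% of Cinder, so Camille controls Cinder.
Cinder holds 74% of Vantage, so Camille controls Vantage.
Camille and Cinder and Vantage together hold 85% + 10% + 5% = 100% of Crestway, so Camille controls Crestway.
Vantage and Crestway and Camille together hold 30% + 40% + 29% = 99% of Juniper, so Camille controls Juniper.

Yes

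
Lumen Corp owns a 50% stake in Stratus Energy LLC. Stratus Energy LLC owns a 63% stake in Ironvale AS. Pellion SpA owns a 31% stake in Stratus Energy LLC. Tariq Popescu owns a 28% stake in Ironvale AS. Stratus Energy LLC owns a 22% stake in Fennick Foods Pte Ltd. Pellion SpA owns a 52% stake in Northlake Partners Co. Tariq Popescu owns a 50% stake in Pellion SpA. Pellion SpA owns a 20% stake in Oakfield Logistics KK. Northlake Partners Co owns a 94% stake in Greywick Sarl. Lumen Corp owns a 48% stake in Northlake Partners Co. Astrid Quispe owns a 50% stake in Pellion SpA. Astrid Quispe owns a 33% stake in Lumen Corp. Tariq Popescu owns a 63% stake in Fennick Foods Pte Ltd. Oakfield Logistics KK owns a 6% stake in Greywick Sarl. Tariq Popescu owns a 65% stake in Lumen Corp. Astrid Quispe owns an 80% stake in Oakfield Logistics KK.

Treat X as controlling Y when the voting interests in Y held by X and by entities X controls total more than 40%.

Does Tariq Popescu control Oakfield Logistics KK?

No

Tariq holds 65% of Lumen, so Tariq controls Lumen.
Tariq holds 50% of Pellion, so Tariq controls Pellion.
Lumen and Pellion together hold 48% + 52% = 100% of Northlake, so Tariq controls Northlake.
Pellion and Lumen together hold 31% + 50% = 81% of Stratus, so Tariq controls Stratus.
Tariq and Stratus together hold 63% + 22% = 85% of Fennick, so Tariq controls Fennick.
Northlake holds 94% of Greywick, so Tariq controls Greywick.
Stratus and Tariq together hold 63% + 28% = 91% of Ironvale, so Tariq controls Ironvale.
In Oakfield, Tariq's side holds only 20%, not > 40%.
So Tariq does not control Oakfield.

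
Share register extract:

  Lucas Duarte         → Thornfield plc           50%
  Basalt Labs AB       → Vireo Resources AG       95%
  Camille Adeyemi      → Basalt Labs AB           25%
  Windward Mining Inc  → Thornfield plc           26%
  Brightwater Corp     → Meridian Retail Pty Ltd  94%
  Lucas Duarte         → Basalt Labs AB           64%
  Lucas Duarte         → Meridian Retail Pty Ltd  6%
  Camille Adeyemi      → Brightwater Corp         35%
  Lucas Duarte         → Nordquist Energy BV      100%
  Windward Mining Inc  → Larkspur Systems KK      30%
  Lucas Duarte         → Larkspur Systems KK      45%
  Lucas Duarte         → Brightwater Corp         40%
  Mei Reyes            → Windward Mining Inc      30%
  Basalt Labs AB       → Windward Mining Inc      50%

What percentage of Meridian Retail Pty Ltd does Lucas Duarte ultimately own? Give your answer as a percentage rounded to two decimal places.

43.60%

Lucas reaches Meridian along 2 paths.
Direct stake: 6% = 6%.
Via Brightwater: 40% × 94% = 37.6%.
Total: 6% + 37.6% = 43.6%.
Rounded: 43.60%.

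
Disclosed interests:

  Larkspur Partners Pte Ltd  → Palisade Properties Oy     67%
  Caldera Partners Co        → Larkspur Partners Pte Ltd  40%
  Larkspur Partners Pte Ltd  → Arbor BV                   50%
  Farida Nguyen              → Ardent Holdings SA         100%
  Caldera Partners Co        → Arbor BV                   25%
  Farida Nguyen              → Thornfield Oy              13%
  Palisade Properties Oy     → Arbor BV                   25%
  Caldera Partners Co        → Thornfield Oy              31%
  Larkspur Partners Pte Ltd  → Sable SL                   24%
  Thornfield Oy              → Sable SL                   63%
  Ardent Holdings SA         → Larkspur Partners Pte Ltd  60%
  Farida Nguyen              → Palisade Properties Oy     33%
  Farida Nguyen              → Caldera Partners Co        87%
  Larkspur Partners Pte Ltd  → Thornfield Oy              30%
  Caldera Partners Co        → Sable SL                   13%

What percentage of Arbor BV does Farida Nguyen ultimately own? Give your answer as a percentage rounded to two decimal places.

Farida reaches Arbor along 6 paths.
Via Palisade: 33% × 25% = 8.25%.
Via Ardent → Larkspur → Palisade: 100% × 60% × 67% × 25% = 10.05%.
Via Caldera → Larkspur → Palisade: 87% × 40% × 67% × 25% = 5.829%.
Via Caldera: 87% × 25% = 21.75%.
Via Ardent → Larkspur: 100% × 60% × 50% = 30%.
Via Caldera → Larkspur: 87% × 40% × 50% = 17.4%.
Total: 8.25% + 10.05% + 5.829% + 21.75% + 30% + 17.4% = 93.279%.
Rounded: 93.28%.

93.28%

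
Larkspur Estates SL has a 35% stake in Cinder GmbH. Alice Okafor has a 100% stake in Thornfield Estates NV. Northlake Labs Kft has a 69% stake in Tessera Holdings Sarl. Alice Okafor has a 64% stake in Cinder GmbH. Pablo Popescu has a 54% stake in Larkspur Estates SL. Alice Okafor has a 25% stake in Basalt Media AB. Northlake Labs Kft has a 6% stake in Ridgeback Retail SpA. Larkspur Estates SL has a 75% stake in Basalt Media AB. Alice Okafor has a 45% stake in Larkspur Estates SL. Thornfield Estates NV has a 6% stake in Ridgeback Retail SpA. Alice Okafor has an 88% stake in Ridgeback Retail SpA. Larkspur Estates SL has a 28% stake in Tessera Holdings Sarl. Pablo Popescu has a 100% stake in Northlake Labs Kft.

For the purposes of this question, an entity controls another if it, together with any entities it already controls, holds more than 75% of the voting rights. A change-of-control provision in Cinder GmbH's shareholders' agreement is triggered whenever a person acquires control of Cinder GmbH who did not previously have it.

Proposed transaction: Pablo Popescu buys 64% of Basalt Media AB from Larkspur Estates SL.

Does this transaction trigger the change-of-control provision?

The purchase adds only to Pablo's holdings (Larkspur's stake shrinks), so Pablo is the only person who could newly come to control Cinder.
Pablo holds 100% of Northlake, so Pablo controls Northlake.
Neither Pablo nor any entity Pablo controls holds any voting interest in Cinder.
So before the transaction, Pablo does not control Cinder.
After the purchase, Pablo holds 64% of Basalt directly, and Larkspur's stake falls to 11%.
Pablo's side now holds 64% of Basalt, not > 75%, so Pablo still does not control Basalt.
After the transaction, neither Pablo nor any entity Pablo controls holds a voting interest in Cinder, so Pablo still does not control it.
No new person acquires control, so the clause is not triggered.

No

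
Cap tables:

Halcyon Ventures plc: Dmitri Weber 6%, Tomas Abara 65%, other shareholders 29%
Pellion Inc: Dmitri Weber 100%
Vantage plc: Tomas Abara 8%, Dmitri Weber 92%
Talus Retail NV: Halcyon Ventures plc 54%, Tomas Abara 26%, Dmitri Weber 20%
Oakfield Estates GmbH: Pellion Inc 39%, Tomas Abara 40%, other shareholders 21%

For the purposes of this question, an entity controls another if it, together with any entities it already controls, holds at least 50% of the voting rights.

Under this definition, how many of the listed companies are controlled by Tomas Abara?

Tomas holds 65% of Halcyon, so Tomas controls Halcyon.
Halcyon and Tomas together hold 54% + 26% = 80% of Talus, so Tomas controls Talus.
No other company's threshold is met.
Tomas controls 2 companies.

2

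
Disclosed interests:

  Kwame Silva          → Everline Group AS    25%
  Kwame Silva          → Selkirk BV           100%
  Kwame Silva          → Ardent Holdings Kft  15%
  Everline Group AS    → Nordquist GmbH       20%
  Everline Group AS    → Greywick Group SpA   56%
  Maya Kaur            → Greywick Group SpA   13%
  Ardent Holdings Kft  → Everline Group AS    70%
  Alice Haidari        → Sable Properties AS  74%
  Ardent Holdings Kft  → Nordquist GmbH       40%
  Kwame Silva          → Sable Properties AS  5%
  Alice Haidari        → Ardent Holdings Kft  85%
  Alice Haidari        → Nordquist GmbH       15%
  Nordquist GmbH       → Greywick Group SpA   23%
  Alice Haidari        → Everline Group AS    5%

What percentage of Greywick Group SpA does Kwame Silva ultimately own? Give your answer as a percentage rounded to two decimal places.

Kwame reaches Greywick along 5 paths.
Via Ardent → Nordquist: 15% × 40% × 23% = 1.38%.
Via Ardent → Everline → Nordquist: 15% × 70% × 20% × 23% = 0.483%.
Via Everline → Nordquist: 25% × 20% × 23% = 1.15%.
Via Ardent → Everline: 15% × 70% × 56% = 5.88%.
Via Everline: 25% × 56% = 14%.
Total: 1.38% + 0.483% + 1.15% + 5.88% + 14% = 22.893%.
Rounded: 22.89%.

22.89%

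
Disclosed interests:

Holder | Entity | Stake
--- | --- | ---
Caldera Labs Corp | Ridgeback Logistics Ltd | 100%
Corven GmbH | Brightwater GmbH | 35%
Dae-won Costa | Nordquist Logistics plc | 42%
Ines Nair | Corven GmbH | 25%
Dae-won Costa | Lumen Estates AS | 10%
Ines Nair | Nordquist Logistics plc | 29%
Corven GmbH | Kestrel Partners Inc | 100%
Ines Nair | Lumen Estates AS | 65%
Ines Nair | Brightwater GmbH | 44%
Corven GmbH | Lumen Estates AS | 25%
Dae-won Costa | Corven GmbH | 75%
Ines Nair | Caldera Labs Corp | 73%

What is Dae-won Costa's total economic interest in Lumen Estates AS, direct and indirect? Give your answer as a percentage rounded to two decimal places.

28.75%

Dae-won reaches Lumen along 2 paths.
Via Corven: 75% × 25% = 18.75%.
Direct stake: 10% = 10%.
Total: 18.75% + 10% = 28.75%.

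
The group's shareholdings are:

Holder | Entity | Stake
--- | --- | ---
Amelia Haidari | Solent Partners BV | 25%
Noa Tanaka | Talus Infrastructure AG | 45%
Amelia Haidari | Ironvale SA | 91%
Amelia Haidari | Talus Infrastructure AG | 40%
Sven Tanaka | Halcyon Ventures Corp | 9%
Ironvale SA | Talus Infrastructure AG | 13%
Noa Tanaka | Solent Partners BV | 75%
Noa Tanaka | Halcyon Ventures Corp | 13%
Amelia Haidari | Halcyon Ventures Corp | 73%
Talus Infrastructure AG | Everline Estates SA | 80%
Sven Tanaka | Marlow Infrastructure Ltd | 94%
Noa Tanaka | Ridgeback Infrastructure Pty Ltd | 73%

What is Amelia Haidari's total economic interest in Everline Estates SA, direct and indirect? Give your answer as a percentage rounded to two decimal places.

41.46%

Amelia reaches Everline along 2 paths.
Via Talus: 40% × 80% = 32%.
Via Ironvale → Talus: 91% × 13% × 80% = 9.464%.
Total: 32% + 9.464% = 41.464%.
Rounded: 41.46%.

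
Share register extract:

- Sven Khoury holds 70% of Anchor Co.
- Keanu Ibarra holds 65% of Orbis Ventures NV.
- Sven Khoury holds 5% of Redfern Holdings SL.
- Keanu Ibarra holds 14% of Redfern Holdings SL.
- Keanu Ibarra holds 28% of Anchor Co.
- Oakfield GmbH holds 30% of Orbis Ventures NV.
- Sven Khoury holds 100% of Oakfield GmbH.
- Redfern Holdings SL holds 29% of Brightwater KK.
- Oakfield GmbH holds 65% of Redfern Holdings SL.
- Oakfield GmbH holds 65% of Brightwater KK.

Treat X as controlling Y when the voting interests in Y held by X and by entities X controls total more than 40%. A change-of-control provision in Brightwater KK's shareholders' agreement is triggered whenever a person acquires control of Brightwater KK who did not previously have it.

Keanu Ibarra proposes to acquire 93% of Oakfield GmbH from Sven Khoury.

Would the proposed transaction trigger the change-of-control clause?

The purchase adds only to Keanu's holdings (Sven's stake shrinks), so Keanu is the only person who could newly come to control Brightwater.
Keanu holds 65% of Orbis, so Keanu controls Orbis.
Neither Keanu nor any entity Keanu controls holds any voting interest in Brightwater.
So before the transaction, Keanu does not control Brightwater.
After the purchase, Keanu holds 93% of Oakfield directly, and Sven's stake falls to 7%.
Keanu holds 93% of Oakfield, so Keanu controls Oakfield.
Oakfield and Keanu together hold 65% + 14% = 79% of Redfern, so Keanu controls Redfern.
Redfern and Oakfield together hold 29% + 65% = 94% of Brightwater, so Keanu controls Brightwater.
Keanu did not control Brightwater before and does after, so the clause is triggered.

Yes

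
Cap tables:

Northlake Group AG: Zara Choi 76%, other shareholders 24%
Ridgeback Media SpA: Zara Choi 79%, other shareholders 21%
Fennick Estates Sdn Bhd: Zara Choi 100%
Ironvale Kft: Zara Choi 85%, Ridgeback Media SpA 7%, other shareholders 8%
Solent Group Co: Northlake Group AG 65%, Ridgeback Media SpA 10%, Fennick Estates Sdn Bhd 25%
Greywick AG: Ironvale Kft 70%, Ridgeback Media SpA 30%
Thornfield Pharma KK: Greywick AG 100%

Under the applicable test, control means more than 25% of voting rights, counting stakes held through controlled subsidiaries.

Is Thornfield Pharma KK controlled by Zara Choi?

Zara holds 79% of Ridgeback, so Zara controls Ridgeback.
Zara and Ridgeback together hold 85% + 7% = 92% of Ironvale, so Zara controls Ironvale.
Ironvale and Ridgeback together hold 70% + 30% = 100% of Greywick, so Zara controls Greywick.
Greywick holds 100% of Thornfield, so Zara controls Thornfield.

Yes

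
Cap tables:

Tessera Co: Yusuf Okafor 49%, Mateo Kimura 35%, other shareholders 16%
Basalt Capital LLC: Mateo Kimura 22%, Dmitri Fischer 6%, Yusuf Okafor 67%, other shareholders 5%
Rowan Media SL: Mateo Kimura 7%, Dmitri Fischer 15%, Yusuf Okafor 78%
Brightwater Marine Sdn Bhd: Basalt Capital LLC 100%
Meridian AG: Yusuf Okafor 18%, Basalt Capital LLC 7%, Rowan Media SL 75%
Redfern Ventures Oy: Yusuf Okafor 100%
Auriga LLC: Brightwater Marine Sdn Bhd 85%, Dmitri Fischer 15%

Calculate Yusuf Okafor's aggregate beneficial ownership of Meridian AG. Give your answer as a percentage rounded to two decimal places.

Yusuf reaches Meridian along 3 paths.
Direct stake: 18% = 18%.
Via Basalt: 67% × 7% = 4.69%.
Via Rowan: 78% × 75% = 58.5%.
Total: 18% + 4.69% + 58.5% = 81.19%.

81.19%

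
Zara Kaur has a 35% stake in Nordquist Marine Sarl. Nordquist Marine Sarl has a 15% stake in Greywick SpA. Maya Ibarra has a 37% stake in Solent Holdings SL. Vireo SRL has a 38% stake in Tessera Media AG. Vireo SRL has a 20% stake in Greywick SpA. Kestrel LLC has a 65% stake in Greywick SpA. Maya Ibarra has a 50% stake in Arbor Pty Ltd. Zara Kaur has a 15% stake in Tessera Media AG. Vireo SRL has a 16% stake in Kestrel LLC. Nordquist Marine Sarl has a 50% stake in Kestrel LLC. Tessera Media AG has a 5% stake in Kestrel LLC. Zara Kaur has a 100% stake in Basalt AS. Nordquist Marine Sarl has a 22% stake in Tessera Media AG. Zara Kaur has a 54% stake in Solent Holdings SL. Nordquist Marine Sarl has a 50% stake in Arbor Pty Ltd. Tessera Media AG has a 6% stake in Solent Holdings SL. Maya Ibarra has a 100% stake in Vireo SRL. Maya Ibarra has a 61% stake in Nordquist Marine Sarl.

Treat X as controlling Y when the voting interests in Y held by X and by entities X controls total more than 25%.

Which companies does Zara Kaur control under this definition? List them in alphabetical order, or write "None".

Arbor Pty Ltd, Basalt AS, Greywick SpA, Kestrel LLC, Nordquist Marine Sarl, Solent Holdings SL, Tessera Media AG

Zara holds 35% of Nordquist, so Zara controls Nordquist.
Nordquist and Zara together hold 22% + 15% = 37% of Tessera, so Zara controls Tessera.
Tessera and Nordquist together hold 5% + 50% = 55% of Kestrel, so Zara controls Kestrel.
Kestrel and Nordquist together hold 65% + 15% = 80% of Greywick, so Zara controls Greywick.
Nordquist holds 50% of Arbor, so Zara controls Arbor.
Tessera and Zara together hold 6% + 54% = 60% of Solent, so Zara controls Solent.
Zara holds 100% of Basalt, so Zara controls Basalt.
No other company's threshold is met.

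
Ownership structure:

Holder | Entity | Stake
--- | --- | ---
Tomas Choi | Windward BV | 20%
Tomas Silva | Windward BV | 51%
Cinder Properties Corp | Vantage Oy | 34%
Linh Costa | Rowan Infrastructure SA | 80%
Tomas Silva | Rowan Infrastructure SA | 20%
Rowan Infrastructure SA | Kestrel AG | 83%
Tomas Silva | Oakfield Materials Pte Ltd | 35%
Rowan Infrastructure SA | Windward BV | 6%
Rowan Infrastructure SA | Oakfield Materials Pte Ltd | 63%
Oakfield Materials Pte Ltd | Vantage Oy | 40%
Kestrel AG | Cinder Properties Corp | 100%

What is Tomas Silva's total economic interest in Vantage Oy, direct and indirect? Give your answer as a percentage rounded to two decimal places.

24.68%

Tomas Silva reaches Vantage along 3 paths.
Via Rowan → Oakfield: 20% × 63% × 40% = 5.04%.
Via Oakfield: 35% × 40% = 14%.
Via Rowan → Kestrel → Cinder: 20% × 83% × 100% × 34% = 5.644%.
Total: 5.04% + 14% + 5.644% = 24.684%.
Rounded: 24.68%.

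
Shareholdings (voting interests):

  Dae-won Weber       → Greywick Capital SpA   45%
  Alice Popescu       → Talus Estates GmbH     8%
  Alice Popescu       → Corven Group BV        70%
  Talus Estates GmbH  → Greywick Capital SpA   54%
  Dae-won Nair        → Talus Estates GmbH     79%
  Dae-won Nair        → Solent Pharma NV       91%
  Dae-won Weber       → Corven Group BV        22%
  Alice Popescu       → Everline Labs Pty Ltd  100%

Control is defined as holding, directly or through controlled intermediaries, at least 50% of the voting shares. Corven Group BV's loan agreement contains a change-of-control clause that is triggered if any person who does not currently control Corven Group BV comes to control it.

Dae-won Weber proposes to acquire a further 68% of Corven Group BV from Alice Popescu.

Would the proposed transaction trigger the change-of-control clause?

The purchase adds only to Dae-won Weber's holdings (Alice's stake shrinks), so Dae-won Weber is the only person who could newly come to control Corven.
Dae-won Weber's largest direct stake is 45% in Greywick, which does not meet the threshold, so Dae-won Weber controls no company.
In Corven, Dae-won Weber's side holds only 22%, not ≥ 50%.
So before the transaction, Dae-won Weber does not control Corven.
After the purchase, Dae-won Weber's direct stake in Corven rises to 22% + 68% = 90%, and Alice's stake falls to 2%.
Dae-won Weber holds 90% of Corven, so Dae-won Weber controls Corven.
Dae-won Weber did not control Corven before and does after, so the clause is triggered.

Yes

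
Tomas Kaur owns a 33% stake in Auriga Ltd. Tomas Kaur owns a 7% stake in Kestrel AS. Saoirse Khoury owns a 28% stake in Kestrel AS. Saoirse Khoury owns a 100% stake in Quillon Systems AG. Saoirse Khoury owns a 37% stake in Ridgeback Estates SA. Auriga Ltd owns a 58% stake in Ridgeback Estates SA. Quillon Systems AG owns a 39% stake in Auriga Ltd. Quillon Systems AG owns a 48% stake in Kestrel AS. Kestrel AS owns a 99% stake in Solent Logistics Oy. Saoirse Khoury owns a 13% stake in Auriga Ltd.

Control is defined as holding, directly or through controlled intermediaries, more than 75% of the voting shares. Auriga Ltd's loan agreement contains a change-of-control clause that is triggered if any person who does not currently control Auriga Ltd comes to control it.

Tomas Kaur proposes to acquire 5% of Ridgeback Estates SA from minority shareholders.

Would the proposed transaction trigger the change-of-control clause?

No

The purchase changes only Tomas's holdings, so Tomas is the only person who could newly come to control Auriga.
Tomas's largest direct stake is 33% in Auriga, which does not meet the threshold, so Tomas controls no company.
In Auriga, Tomas's side holds only 33%, not > 75%.
So before the transaction, Tomas does not control Auriga.
After the purchase, Tomas holds 5% of Ridgeback directly.
Tomas's side now holds 5% of Ridgeback, not > 75%, so Tomas still does not control Ridgeback.
After the transaction, Tomas's side holds 33% of Auriga, not > 75%, so Tomas still does not control Auriga.
No new person acquires control, so the clause is not triggered.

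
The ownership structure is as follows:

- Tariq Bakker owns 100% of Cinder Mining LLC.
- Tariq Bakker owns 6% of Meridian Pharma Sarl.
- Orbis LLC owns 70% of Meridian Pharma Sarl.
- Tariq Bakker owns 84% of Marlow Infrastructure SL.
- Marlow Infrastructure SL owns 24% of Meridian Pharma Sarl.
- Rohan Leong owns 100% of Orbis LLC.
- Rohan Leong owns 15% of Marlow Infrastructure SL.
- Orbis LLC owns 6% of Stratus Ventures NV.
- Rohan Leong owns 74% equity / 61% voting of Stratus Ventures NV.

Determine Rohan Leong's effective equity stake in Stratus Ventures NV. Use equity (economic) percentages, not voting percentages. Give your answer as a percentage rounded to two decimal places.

Rohan reaches Stratus along 2 paths.
Via Orbis: 100% × 6% = 6%.
Direct stake: 74% = 74%.
Total: 6% + 74% = 80%.
Rounded: 80.00%.

80.00%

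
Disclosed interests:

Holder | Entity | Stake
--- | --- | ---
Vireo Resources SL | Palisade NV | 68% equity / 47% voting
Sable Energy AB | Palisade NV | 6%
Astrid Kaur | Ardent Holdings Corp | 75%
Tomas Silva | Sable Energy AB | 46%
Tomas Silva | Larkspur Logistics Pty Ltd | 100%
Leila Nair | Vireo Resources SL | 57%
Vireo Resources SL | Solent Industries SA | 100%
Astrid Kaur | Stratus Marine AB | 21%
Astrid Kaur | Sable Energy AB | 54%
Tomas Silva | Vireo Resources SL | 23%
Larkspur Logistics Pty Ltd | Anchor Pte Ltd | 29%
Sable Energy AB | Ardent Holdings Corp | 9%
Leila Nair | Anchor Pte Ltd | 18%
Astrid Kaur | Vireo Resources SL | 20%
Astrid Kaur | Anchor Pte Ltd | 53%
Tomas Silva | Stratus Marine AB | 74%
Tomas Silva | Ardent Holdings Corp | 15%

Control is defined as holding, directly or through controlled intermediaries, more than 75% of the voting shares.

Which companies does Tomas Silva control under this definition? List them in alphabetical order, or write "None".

Larkspur Logistics Pty Ltd

Tomas holds 100% of Larkspur, so Tomas controls Larkspur.
No other company's threshold is met.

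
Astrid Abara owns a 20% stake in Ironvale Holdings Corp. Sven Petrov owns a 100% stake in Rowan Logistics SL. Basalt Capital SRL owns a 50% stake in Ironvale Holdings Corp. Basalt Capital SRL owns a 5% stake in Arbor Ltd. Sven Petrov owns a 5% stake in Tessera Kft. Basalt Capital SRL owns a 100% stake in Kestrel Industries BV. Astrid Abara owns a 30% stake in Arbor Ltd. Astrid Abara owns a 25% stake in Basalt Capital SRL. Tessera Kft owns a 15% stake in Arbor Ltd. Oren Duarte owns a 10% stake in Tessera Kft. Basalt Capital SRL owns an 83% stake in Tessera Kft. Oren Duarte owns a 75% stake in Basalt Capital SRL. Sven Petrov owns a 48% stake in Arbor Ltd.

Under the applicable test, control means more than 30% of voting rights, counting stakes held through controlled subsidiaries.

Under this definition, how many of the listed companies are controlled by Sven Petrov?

Sven holds 100% of Rowan, so Sven controls Rowan.
Sven holds 48% of Arbor, so Sven controls Arbor.
No other company's threshold is met.
Sven controls 2 companies.

2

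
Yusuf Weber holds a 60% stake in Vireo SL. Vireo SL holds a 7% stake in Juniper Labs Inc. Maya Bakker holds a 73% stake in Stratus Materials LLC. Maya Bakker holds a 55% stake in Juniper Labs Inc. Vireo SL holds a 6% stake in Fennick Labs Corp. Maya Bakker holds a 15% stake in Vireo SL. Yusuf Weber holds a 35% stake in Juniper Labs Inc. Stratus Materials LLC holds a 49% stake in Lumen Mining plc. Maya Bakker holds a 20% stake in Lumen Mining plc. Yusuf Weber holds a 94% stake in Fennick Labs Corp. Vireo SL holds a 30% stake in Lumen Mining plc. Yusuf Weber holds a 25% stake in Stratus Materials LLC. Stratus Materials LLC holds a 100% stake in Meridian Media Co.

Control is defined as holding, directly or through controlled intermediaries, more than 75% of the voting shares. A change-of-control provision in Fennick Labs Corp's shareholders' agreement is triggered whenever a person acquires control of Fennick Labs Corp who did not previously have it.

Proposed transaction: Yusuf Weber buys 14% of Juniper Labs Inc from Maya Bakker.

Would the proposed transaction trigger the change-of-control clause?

The purchase adds only to Yusuf's holdings (Maya's stake shrinks), so Yusuf is the only person who could newly come to control Fennick.
Yusuf holds 94% of Fennick, so Yusuf controls Fennick.
So Yusuf already controls Fennick before the transaction.
After the purchase, Yusuf's direct stake in Juniper rises to 35% + 14% = 49%, and Maya's stake falls to 41%.
Yusuf controlled Fennick already, so this is not a new person acquiring control; every other person's position is unchanged or reduced.
No new person acquires control, so the clause is not triggered.

No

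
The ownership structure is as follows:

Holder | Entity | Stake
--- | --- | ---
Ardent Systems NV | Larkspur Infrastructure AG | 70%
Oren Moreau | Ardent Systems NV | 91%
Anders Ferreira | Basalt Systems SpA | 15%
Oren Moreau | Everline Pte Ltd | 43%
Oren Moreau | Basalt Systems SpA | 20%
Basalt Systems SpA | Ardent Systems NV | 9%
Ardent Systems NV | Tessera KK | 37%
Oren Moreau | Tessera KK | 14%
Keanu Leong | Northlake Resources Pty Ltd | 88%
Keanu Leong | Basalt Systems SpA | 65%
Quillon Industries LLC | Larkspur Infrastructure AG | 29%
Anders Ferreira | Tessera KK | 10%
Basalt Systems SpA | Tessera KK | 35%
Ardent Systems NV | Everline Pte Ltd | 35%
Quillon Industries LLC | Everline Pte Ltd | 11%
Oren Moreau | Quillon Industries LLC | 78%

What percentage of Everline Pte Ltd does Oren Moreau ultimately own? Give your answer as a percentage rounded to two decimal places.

84.06%

Oren reaches Everline along 4 paths.
Direct stake: 43% = 43%.
Via Basalt → Ardent: 20% × 9% × 35% = 0.63%.
Via Ardent: 91% × 35% = 31.85%.
Via Quillon: 78% × 11% = 8.58%.
Total: 43% + 0.63% + 31.85% + 8.58% = 84.06%.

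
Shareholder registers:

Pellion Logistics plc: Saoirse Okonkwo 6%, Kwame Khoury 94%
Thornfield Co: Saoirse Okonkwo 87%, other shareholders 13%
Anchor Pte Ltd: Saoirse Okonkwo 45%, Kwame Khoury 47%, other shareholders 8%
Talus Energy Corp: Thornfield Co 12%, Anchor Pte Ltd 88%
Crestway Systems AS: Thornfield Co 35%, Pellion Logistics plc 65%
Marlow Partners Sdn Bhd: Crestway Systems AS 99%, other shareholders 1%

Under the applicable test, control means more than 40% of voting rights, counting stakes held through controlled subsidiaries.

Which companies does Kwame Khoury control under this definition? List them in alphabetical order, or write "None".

Anchor Pte Ltd, Crestway Systems AS, Marlow Partners Sdn Bhd, Pellion Logistics plc, Talus Energy Corp

Kwame holds 94% of Pellion, so Kwame controls Pellion.
Kwame holds 47% of Anchor, so Kwame controls Anchor.
Anchor holds 88% of Talus, so Kwame controls Talus.
Pellion holds 65% of Crestway, so Kwame controls Crestway.
Crestway holds 99% of Marlow, so Kwame controls Marlow.
No other company's threshold is met.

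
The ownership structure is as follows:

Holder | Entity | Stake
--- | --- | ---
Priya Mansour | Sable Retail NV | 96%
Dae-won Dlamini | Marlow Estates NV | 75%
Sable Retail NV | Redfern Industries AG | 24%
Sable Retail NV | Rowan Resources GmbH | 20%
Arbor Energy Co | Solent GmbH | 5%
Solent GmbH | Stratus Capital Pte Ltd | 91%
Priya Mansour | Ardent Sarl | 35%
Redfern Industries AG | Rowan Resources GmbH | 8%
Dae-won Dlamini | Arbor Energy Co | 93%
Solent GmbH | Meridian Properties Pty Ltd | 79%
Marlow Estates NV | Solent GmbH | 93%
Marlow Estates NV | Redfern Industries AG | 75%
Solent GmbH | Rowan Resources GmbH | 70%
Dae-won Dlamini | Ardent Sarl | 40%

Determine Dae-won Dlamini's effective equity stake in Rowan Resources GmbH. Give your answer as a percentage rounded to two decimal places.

56.58%

Dae-won reaches Rowan along 3 paths.
Via Marlow → Solent: 75% × 93% × 70% = 48.825%.
Via Arbor → Solent: 93% × 5% × 70% = 3.255%.
Via Marlow → Redfern: 75% × 75% × 8% = 4.5%.
Total: 48.825% + 3.255% + 4.5% = 56.58%.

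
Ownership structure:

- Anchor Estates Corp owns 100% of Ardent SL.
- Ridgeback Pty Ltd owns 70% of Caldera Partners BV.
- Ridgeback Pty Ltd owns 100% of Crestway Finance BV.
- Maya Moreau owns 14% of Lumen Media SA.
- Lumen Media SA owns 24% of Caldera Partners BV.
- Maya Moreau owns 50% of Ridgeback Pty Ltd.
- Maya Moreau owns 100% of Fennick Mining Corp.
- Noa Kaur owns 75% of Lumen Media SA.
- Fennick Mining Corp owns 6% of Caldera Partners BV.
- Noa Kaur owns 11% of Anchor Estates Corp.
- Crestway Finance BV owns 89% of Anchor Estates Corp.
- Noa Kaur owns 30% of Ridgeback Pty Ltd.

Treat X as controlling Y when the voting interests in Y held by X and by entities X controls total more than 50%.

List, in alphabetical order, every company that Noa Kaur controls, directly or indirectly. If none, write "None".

Noa holds 75% of Lumen, so Noa controls Lumen.
No other company's threshold is met.

Lumen Media SA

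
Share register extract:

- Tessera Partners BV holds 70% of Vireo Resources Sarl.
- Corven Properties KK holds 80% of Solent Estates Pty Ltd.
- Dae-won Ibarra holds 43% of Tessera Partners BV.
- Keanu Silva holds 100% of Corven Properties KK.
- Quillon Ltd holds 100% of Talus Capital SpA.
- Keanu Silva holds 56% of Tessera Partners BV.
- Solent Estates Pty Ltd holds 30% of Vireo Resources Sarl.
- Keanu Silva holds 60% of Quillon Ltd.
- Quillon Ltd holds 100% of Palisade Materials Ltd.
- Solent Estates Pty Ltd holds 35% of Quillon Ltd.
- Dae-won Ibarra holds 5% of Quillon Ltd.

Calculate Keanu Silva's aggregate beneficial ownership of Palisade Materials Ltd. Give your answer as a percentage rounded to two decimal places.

88.00%

Keanu reaches Palisade along 2 paths.
Via Corven → Solent → Quillon: 100% × 80% × 35% × 100% = 28%.
Via Quillon: 60% × 100% = 60%.
Total: 28% + 60% = 88%.
Rounded: 88.00%.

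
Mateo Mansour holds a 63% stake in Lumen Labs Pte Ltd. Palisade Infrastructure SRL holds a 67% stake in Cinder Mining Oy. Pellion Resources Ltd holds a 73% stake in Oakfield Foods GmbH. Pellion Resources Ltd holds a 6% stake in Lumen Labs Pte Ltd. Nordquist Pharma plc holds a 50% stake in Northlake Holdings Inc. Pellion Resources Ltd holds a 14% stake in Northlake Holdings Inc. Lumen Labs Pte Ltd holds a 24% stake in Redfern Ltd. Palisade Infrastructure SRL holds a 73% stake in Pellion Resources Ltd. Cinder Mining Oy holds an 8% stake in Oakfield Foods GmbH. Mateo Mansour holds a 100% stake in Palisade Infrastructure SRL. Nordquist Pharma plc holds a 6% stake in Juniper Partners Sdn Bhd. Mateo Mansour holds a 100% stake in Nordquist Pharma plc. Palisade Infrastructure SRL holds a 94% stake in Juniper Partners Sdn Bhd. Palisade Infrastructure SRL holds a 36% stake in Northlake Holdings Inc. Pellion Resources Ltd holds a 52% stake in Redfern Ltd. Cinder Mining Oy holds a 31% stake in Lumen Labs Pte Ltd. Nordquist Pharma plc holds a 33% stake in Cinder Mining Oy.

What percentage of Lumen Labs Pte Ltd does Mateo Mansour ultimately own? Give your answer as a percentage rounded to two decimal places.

98.38%

Mateo reaches Lumen along 4 paths.
Via Nordquist → Cinder: 100% × 33% × 31% = 10.23%.
Via Palisade → Cinder: 100% × 67% × 31% = 20.77%.
Via Palisade → Pellion: 100% × 73% × 6% = 4.38%.
Direct stake: 63% = 63%.
Total: 10.23% + 20.77% + 4.38% + 63% = 98.38%.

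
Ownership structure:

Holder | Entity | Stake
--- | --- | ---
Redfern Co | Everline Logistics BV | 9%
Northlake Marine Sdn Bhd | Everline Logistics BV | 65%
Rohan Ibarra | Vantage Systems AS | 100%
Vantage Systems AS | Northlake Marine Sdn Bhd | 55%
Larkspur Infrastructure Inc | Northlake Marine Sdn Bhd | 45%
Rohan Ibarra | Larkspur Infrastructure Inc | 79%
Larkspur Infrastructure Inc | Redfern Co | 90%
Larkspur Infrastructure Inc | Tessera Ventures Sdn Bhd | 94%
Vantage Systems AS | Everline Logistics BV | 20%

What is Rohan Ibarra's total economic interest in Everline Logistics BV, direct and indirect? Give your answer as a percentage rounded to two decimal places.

85.26%

Rohan reaches Everline along 4 paths.
Via Larkspur → Redfern: 79% × 90% × 9% = 6.399%.
Via Vantage → Northlake: 100% × 55% × 65% = 35.75%.
Via Larkspur → Northlake: 79% × 45% × 65% = 23.1075%.
Via Vantage: 100% × 20% = 20%.
Total: 6.399% + 35.75% + 23.1075% + 20% = 85.2565%.
Rounded: 85.26%.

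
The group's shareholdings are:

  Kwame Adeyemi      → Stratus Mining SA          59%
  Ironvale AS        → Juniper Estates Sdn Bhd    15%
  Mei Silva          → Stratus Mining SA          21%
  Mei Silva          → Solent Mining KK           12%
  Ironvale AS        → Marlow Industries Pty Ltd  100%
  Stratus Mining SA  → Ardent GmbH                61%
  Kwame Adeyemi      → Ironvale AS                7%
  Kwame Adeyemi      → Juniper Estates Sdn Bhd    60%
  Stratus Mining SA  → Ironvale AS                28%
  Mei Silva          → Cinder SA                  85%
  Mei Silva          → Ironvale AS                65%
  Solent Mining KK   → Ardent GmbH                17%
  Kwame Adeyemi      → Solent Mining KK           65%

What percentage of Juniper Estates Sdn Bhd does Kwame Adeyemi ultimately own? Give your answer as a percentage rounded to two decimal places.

63.53%

Kwame reaches Juniper along 3 paths.
Via Ironvale: 7% × 15% = 1.05%.
Via Stratus → Ironvale: 59% × 28% × 15% = 2.478%.
Direct stake: 60% = 60%.
Total: 1.05% + 2.478% + 60% = 63.528%.
Rounded: 63.53%.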